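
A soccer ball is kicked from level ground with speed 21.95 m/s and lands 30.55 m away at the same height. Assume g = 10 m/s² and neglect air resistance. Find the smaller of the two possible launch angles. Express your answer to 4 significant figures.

Level-ground range: R = v₀² sin(2θ)/g ⇒ sin 2θ = R g / v₀² = 30.55×10/21.95² = 0.6341.
2θ = arcsin(0.6341) = 39.353° or 180° − 39.353° = 140.647°.
So θ = 19.68° or θ = 70.32°.

19.68°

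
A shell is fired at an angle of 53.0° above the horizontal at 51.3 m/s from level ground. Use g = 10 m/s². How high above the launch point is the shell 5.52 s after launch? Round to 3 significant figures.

73.8 m

v_y0 = 51.3 sin 53.0° = 40.97 m/s.
y(t) = v_y0 t − ½ g t² = 40.97×5.52 − 5.000×5.52² = 73.8 m.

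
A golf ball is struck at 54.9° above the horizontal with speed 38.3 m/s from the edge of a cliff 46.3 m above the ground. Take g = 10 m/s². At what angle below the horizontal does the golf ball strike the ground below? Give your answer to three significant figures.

63.2°

v_x = 38.3 cos 54.9° = 22.02 m/s.
At impact |v_y| = √(v_y0² + 2 g h) = √(31.34² + 2×10×46.3) = 43.68 m/s.
Angle below horizontal = arctan(|v_y| / v_x) = arctan(43.68 / 22.02) = 63.2°.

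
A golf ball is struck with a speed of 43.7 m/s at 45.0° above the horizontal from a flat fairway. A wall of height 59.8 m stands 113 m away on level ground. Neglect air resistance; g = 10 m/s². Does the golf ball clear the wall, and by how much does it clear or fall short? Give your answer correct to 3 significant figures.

No — it falls 13.7 m short of clearing the wall.

v_x = 43.7 cos 45.0° = 30.90 m/s; v_y0 = 43.7 sin 45.0° = 30.90 m/s.
Time to reach the wall: t = 113 / 30.90 = 3.657 s.
Height at that point: y = 30.90×3.657 − 5.000×3.657² = 46.13 m.
That is 59.8 − 46.13 = 13.7 m below the top of the wall, so the golf ball does not clear it.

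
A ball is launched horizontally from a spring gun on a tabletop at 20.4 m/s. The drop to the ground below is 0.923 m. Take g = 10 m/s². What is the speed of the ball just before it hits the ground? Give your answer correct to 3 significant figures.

20.8 m/s

Fall time: t = √(2 × 0.923 / 10) = 0.4297 s.
At impact: v_x = 20.4 m/s (unchanged), v_y = g t = 10 × 0.4297 = 4.297 m/s.
Speed = √(v_x² + v_y²) = √(416.2 + 18.46) = 20.8 m/s.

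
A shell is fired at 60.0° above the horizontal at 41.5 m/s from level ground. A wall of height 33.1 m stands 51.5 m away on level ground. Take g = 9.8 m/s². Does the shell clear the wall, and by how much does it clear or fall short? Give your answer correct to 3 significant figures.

v_x = 41.5 cos 60.0° = 20.75 m/s; v_y0 = 41.5 sin 60.0° = 35.94 m/s.
Time to reach the wall: t = 51.5 / 20.75 = 2.482 s.
Height at that point: y = 35.94×2.482 − 4.900×2.482² = 59.02 m.
That is 59.02 − 33.1 = 25.9 m above the top of the wall, so the shell clears it.

Yes — it clears the wall by 25.9 m.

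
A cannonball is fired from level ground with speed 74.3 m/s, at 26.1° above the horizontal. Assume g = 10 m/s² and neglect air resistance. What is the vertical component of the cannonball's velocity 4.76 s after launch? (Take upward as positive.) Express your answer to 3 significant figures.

Initial vertical component: v_y0 = 74.3 sin 26.1° = 32.69 m/s.
v_y(t) = v_y0 − g t = 32.69 − 10 × 4.76 = -14.9 m/s.

-14.9 m/s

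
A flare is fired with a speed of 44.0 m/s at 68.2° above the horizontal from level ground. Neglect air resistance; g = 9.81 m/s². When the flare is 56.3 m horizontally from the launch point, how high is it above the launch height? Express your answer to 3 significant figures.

82.5 m

v_x = 44.0 cos 68.2° = 16.34 m/s, v_y0 = 44.0 sin 68.2° = 40.85 m/s.
Time to reach x = 56.3 m: t = x / v_x = 56.3 / 16.34 = 3.446 s.
y = v_y0 t − ½ g t² = 40.85×3.446 − 4.905×3.446² = 82.5 m.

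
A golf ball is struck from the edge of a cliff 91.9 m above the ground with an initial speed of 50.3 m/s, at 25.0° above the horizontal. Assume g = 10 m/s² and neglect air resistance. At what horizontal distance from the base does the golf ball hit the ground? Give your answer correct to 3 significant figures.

315 m

Components: v_x = 50.3 cos 25.0° = 45.59 m/s, v_y = 50.3 sin 25.0° = 21.26 m/s.
Vertical: 0 = 91.9 + 21.26 t − ½(10) t² ⇒ 5.000 t² − 21.26 t − 91.9 = 0.
t = [21.26 + √(452.0 + 1838)] / 10.00 = 6.911 s.
Horizontal: R = v_x · t = 45.59 × 6.911 = 315 m.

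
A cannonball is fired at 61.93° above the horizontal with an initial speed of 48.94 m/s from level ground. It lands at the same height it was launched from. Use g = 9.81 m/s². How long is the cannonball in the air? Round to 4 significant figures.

8.804 s

Vertical component: v_y = 48.94 sin 61.93° = 43.183 m/s.
For a projectile landing at launch height, time of flight is t = 2 v_y / g = 2 × 43.183 / 9.81 = 8.804 s.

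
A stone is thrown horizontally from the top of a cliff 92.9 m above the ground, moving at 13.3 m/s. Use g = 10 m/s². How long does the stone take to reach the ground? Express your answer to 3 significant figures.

The horizontal speed doesn't affect the fall. With v_y0 = 0, h = ½ g t².
t = √(2 × 92.9 / 10) = √18.58 = 4.31 s.

4.31 s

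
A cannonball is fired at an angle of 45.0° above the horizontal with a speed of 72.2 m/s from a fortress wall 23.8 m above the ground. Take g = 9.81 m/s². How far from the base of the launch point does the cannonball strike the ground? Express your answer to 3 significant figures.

554 m

Components: v_x = 72.2 cos 45.0° = 51.05 m/s, v_y = 72.2 sin 45.0° = 51.05 m/s.
Vertical: 0 = 23.8 + 51.05 t − ½(9.81) t² ⇒ 4.905 t² − 51.05 t − 23.8 = 0.
t = [51.05 + √(2606 + 467.0)] / 9.810 = 10.85 s.
Horizontal: R = v_x · t = 51.05 × 10.85 = 554 m.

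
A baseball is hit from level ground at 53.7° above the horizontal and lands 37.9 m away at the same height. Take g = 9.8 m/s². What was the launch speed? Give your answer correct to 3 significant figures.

On level ground, R = v₀² sin(2θ) / g, so v₀ = √(R g / sin 2θ).
sin(2 × 53.7°) = 0.9542.
v₀ = √(37.9 × 9.8 / 0.9542) = √389.2 = 19.7 m/s.

19.7 m/s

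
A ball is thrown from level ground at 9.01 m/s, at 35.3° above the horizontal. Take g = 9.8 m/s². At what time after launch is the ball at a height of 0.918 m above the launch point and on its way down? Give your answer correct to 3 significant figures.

v_y0 = 9.01 sin 35.3° = 5.206 m/s.
Set y = v_y0 t − ½ g t² = 0.918: 4.900 t² − 5.206 t + 0.918 = 0.
t = [5.206 ± √(27.10 − 17.99)] / 9.8 = (5.206 ± 3.018) / 9.8, giving t = 0.223 s or t = 0.839 s.
On the way down corresponds to the larger root: t = 0.839 s.

0.839 s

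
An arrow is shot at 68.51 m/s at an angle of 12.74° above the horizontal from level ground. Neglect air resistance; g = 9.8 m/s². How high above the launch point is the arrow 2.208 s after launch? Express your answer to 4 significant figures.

9.470 m

v_y0 = 68.51 sin 12.74° = 15.108 m/s.
y(t) = v_y0 t − ½ g t² = 15.108×2.208 − 4.900×2.208² = 9.470 m.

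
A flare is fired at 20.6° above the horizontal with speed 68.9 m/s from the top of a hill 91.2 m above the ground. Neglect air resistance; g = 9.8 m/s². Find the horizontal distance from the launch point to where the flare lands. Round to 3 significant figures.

480 m

Components: v_x = 68.9 cos 20.6° = 64.49 m/s, v_y = 68.9 sin 20.6° = 24.24 m/s.
Vertical: 0 = 91.2 + 24.24 t − ½(9.8) t² ⇒ 4.900 t² − 24.24 t − 91.2 = 0.
t = [24.24 + √(587.6 + 1788)] / 9.800 = 7.447 s.
Horizontal: R = v_x · t = 64.49 × 7.447 = 480 m.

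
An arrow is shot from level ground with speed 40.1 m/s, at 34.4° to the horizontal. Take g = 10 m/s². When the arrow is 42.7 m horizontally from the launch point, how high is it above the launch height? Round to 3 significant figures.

20.9 m

v_x = 40.1 cos 34.4° = 33.09 m/s, v_y0 = 40.1 sin 34.4° = 22.66 m/s.
Time to reach x = 42.7 m: t = x / v_x = 42.7 / 33.09 = 1.290 s.
y = v_y0 t − ½ g t² = 22.66×1.290 − 5.000×1.290² = 20.9 m.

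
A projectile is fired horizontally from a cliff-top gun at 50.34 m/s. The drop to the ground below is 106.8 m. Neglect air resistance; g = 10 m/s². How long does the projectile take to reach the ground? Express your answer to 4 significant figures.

4.622 s

The horizontal speed doesn't affect the fall. With v_y0 = 0, h = ½ g t².
t = √(2 × 106.8 / 10) = √21.360 = 4.622 s.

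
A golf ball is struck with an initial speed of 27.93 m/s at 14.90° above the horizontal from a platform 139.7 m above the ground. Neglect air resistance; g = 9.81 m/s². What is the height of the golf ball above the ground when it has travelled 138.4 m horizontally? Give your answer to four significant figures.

v_x = 27.93 cos 14.90° = 26.991 m/s, v_y0 = 27.93 sin 14.90° = 7.1817 m/s.
Time to reach x = 138.4 m: t = x / v_x = 138.4 / 26.991 = 5.1276 s.
y = 139.7 + v_y0 t − ½ g t² = 139.7 + 7.1817×5.1276 − 4.905×5.1276² = 47.56 m.

47.56 m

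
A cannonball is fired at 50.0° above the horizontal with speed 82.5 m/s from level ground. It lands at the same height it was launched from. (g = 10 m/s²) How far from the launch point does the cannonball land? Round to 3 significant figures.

670 m

Components: v_x = 82.5 cos 50.0° = 53.03 m/s, v_y = 82.5 sin 50.0° = 63.20 m/s.
Time of flight (same landing height): t = 2 v_y / g = 2 × 63.20 / 10 = 12.64 s.
Range: R = v_x · t = 53.03 × 12.64 = 670 m.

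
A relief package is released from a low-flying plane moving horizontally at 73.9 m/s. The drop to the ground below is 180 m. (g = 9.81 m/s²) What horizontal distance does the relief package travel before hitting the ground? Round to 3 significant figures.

448 m

Initial vertical velocity is zero, so the fall time comes from h = ½ g t²: t = √(2 × 180 / 9.81) = 6.058 s.
Horizontal motion is uniform at 73.9 m/s, so x = 73.9 × 6.058 = 448 m.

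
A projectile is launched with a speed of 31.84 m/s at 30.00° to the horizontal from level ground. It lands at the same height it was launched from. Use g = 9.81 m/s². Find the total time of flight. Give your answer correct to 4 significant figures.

3.246 s

Vertical component: v_y = 31.84 sin 30.00° = 15.920 m/s.
For a projectile landing at launch height, time of flight is t = 2 v_y / g = 2 × 15.920 / 9.81 = 3.246 s.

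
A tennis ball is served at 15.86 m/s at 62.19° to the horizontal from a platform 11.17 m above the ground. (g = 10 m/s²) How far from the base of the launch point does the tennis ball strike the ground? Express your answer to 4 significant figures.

Components: v_x = 15.86 cos 62.19° = 7.3993 m/s, v_y = 15.86 sin 62.19° = 14.028 m/s.
Vertical: 0 = 11.17 + 14.028 t − ½(10) t² ⇒ 5.000 t² − 14.028 t − 11.17 = 0.
t = [14.028 + √(196.78 + 223.40)] / 10.00 = 3.4526 s.
Horizontal: R = v_x · t = 7.3993 × 3.4526 = 25.55 m.

25.55 m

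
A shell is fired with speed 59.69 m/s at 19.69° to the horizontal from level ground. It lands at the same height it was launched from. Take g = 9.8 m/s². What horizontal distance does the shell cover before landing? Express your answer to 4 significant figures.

230.7 m

Components: v_x = 59.69 cos 19.69° = 56.200 m/s, v_y = 59.69 sin 19.69° = 20.111 m/s.
Time of flight (same landing height): t = 2 v_y / g = 2 × 20.111 / 9.8 = 4.1043 s.
Range: R = v_x · t = 56.200 × 4.1043 = 230.7 m.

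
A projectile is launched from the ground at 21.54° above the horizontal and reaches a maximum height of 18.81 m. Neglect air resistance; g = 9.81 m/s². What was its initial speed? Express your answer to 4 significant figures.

52.32 m/s

At maximum height v_y = 0, so (v₀ sin θ)² = 2 g H.
v₀ sin 21.54° = √(2 × 9.81 × 18.81) = 19.211 m/s.
v₀ = 19.211 / sin 21.54° = 19.211 / 0.3672 = 52.32 m/s.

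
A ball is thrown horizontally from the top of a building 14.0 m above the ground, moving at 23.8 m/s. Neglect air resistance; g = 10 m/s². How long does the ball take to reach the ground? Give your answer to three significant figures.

The horizontal speed doesn't affect the fall. With v_y0 = 0, h = ½ g t².
t = √(2 × 14.0 / 10) = √2.800 = 1.67 s.

1.67 s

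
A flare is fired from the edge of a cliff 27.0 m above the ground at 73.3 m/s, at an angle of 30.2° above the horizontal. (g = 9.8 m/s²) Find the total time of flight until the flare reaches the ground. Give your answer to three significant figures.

Vertical component: v_y = 73.3 sin 30.2° = 36.87 m/s.
Taking up as positive with launch at y = 27.0 m, landing at y = 0: 0 = 27.0 + 36.87 t − ½(9.8) t².
Solving 4.900 t² − 36.87 t − 27.0 = 0 gives t = [36.87 + √(36.87² + 4·4.900·27.0)] / 9.800 = 8.20 s.

8.20 s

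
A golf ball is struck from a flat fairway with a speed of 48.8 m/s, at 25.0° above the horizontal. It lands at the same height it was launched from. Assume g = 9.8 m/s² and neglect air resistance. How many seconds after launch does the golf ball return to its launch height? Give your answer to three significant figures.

4.21 s

Vertical component: v_y = 48.8 sin 25.0° = 20.62 m/s.
For a projectile landing at launch height, time of flight is t = 2 v_y / g = 2 × 20.62 / 9.8 = 4.21 s.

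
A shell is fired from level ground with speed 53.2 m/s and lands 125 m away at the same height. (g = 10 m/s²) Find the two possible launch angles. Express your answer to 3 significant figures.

13.1° and 76.9°

Level-ground range: R = v₀² sin(2θ)/g ⇒ sin 2θ = R g / v₀² = 125×10/53.2² = 0.4417.
2θ = arcsin(0.4417) = 26.21° or 180° − 26.21° = 153.79°.
So θ = 13.1° or θ = 76.9°.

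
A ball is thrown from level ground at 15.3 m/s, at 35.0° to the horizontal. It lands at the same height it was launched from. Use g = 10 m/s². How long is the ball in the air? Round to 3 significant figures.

Vertical component: v_y = 15.3 sin 35.0° = 8.776 m/s.
For a projectile landing at launch height, time of flight is t = 2 v_y / g = 2 × 8.776 / 10 = 1.76 s.

1.76 s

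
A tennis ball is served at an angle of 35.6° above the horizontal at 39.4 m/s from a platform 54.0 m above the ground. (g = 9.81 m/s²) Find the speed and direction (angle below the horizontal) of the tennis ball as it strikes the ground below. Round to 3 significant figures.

51.1 m/s at 51.2° below the horizontal

v_x = 39.4 cos 35.6° = 32.04 m/s (constant).
|v_y| at impact = √((22.94)² + 2×9.81×54.0) = 39.82 m/s.
Speed = √(32.04² + 39.82²) = 51.1 m/s; angle = arctan(39.82/32.04) = 51.2° below horizontal.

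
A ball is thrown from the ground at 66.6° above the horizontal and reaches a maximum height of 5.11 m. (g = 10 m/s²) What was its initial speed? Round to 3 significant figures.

At maximum height v_y = 0, so (v₀ sin θ)² = 2 g H.
v₀ sin 66.6° = √(2 × 10 × 5.11) = 10.11 m/s.
v₀ = 10.11 / sin 66.6° = 10.11 / 0.9178 = 11.0 m/s.

11.0 m/s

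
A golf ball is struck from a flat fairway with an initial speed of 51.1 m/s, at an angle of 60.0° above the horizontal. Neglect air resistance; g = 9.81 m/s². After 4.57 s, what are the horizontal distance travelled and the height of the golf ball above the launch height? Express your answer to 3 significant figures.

v_x = 51.1 cos 60.0° = 25.55 m/s; v_y0 = 51.1 sin 60.0° = 44.25 m/s.
x = v_x t = 25.55 × 4.57 = 117 m.
y = v_y0 t − ½ g t² = 44.25×4.57 − 4.905×4.57² = 99.8 m.

x = 117 m, y = 99.8 m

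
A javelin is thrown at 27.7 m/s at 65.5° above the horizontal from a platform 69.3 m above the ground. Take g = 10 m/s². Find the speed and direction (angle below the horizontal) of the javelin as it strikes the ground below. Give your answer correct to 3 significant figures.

46.4 m/s at 75.7° below the horizontal

v_x = 27.7 cos 65.5° = 11.49 m/s (constant).
|v_y| at impact = √((25.21)² + 2×10×69.3) = 44.96 m/s.
Speed = √(11.49² + 44.96²) = 46.4 m/s; angle = arctan(44.96/11.49) = 75.7° below horizontal.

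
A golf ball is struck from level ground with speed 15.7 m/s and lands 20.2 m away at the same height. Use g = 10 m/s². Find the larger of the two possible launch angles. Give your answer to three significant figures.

62.5°

Level-ground range: R = v₀² sin(2θ)/g ⇒ sin 2θ = R g / v₀² = 20.2×10/15.7² = 0.8195.
2θ = arcsin(0.8195) = 55.03° or 180° − 55.03° = 124.97°.
So θ = 27.5° or θ = 62.5°.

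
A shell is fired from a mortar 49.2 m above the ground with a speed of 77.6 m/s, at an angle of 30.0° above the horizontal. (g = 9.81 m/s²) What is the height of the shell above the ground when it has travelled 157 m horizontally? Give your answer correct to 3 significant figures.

113 m

v_x = 77.6 cos 30.0° = 67.20 m/s, v_y0 = 77.6 sin 30.0° = 38.80 m/s.
Time to reach x = 157 m: t = x / v_x = 157 / 67.20 = 2.336 s.
y = 49.2 + v_y0 t − ½ g t² = 49.2 + 38.80×2.336 − 4.905×2.336² = 113 m.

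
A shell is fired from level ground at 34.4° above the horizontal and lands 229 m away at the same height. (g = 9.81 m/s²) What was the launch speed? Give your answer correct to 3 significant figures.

49.1 m/s

On level ground, R = v₀² sin(2θ) / g, so v₀ = √(R g / sin 2θ).
sin(2 × 34.4°) = 0.9323.
v₀ = √(229 × 9.81 / 0.9323) = √2410 = 49.1 m/s.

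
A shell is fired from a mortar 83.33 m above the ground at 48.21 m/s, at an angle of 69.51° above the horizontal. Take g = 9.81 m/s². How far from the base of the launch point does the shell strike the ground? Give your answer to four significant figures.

Components: v_x = 48.21 cos 69.51° = 16.876 m/s, v_y = 48.21 sin 69.51° = 45.160 m/s.
Vertical: 0 = 83.33 + 45.160 t − ½(9.81) t² ⇒ 4.905 t² − 45.160 t − 83.33 = 0.
t = [45.160 + √(2039.4 + 1634.9)] / 9.810 = 10.782 s.
Horizontal: R = v_x · t = 16.876 × 10.782 = 182.0 m.

182.0 m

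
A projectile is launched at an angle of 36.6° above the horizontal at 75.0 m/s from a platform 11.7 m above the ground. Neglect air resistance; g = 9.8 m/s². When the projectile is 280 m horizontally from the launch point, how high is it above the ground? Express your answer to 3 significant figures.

v_x = 75.0 cos 36.6° = 60.21 m/s, v_y0 = 75.0 sin 36.6° = 44.72 m/s.
Time to reach x = 280 m: t = x / v_x = 280 / 60.21 = 4.650 s.
y = 11.7 + v_y0 t − ½ g t² = 11.7 + 44.72×4.650 − 4.900×4.650² = 114 m.

114 m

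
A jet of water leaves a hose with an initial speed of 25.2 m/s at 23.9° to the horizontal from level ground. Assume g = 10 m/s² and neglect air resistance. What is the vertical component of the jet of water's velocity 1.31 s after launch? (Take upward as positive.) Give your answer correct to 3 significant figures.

Initial vertical component: v_y0 = 25.2 sin 23.9° = 10.21 m/s.
v_y(t) = v_y0 − g t = 10.21 − 10 × 1.31 = -2.89 m/s.

-2.89 m/s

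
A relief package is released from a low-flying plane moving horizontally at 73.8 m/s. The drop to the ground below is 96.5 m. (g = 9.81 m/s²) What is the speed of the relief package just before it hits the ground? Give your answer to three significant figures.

85.7 m/s

Fall time: t = √(2 × 96.5 / 9.81) = 4.436 s.
At impact: v_x = 73.8 m/s (unchanged), v_y = g t = 9.81 × 4.436 = 43.52 m/s.
Speed = √(v_x² + v_y²) = √(5446 + 1894) = 85.7 m/s.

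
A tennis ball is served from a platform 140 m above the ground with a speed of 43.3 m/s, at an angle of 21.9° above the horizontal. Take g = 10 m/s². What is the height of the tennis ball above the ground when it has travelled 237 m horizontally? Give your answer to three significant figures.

61.3 m

v_x = 43.3 cos 21.9° = 40.18 m/s, v_y0 = 43.3 sin 21.9° = 16.15 m/s.
Time to reach x = 237 m: t = x / v_x = 237 / 40.18 = 5.898 s.
y = 140 + v_y0 t − ½ g t² = 140 + 16.15×5.898 − 5.000×5.898² = 61.3 m.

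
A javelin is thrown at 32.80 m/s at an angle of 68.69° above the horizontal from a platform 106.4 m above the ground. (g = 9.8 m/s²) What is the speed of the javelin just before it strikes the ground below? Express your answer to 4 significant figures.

v_x = 32.80 cos 68.69° = 11.920 m/s is unchanged throughout.
For the vertical component, v_y² = v_y0² + 2 g h = (30.557)² + 2×9.8×106.4 = 3019.2, so |v_y| = 54.947 m/s.
Impact speed = √(v_x² + v_y²) = √(142.09 + 3019.2) = 56.23 m/s.

56.23 m/s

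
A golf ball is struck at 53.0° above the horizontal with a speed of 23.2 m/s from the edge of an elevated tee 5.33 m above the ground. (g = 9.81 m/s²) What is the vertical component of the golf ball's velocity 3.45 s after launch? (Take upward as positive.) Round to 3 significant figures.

-15.3 m/s

Initial vertical component: v_y0 = 23.2 sin 53.0° = 18.53 m/s.
v_y(t) = v_y0 − g t = 18.53 − 9.81 × 3.45 = -15.3 m/s.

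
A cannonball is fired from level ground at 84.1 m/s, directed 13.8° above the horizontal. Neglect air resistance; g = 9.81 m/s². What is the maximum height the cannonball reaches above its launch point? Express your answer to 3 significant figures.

20.5 m

Vertical component of launch velocity: v_y = 84.1 sin 13.8° = 20.06 m/s.
At the highest point the vertical velocity is zero, so v_y² = 2 g h_max.
h_max = (20.06)² / (2 × 9.81) = 402.4 / 19.62 = 20.5 m.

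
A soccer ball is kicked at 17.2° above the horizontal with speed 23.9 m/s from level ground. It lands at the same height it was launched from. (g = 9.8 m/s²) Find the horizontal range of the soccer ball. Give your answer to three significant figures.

32.9 m

For level ground, R = v₀² sin(2θ) / g.
sin(2 × 17.2°) = sin 34.40° = 0.5650.
R = (23.9)² × 0.5650 / 9.8 = 32.9 m.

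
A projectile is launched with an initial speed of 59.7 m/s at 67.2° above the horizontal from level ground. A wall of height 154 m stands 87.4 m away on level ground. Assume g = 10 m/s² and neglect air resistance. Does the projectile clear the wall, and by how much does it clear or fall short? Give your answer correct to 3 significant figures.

v_x = 59.7 cos 67.2° = 23.13 m/s; v_y0 = 59.7 sin 67.2° = 55.04 m/s.
Time to reach the wall: t = 87.4 / 23.13 = 3.779 s.
Height at that point: y = 55.04×3.779 − 5.000×3.779² = 136.6 m.
That is 154 − 136.6 = 17.4 m below the top of the wall, so the projectile does not clear it.

No — it falls 17.4 m short of clearing the wall.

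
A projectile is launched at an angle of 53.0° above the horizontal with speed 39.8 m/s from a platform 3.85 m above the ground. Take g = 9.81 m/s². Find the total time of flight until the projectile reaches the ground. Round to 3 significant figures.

6.60 s

Vertical component: v_y = 39.8 sin 53.0° = 31.79 m/s.
Taking up as positive with launch at y = 3.85 m, landing at y = 0: 0 = 3.85 + 31.79 t − ½(9.81) t².
Solving 4.905 t² − 31.79 t − 3.85 = 0 gives t = [31.79 + √(31.79² + 4·4.905·3.85)] / 9.810 = 6.60 s.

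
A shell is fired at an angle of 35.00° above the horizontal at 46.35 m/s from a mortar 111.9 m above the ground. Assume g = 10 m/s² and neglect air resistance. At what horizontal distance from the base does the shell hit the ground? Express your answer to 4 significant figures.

Components: v_x = 46.35 cos 35.00° = 37.968 m/s, v_y = 46.35 sin 35.00° = 26.585 m/s.
Vertical: 0 = 111.9 + 26.585 t − ½(10) t² ⇒ 5.000 t² − 26.585 t − 111.9 = 0.
t = [26.585 + √(706.76 + 2238.0)] / 10.00 = 8.0851 s.
Horizontal: R = v_x · t = 37.968 × 8.0851 = 307.0 m.

307.0 m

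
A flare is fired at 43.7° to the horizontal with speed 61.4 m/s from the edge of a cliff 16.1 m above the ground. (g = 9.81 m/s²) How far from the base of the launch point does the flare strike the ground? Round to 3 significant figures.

Components: v_x = 61.4 cos 43.7° = 44.39 m/s, v_y = 61.4 sin 43.7° = 42.42 m/s.
Vertical: 0 = 16.1 + 42.42 t − ½(9.81) t² ⇒ 4.905 t² − 42.42 t − 16.1 = 0.
t = [42.42 + √(1799 + 315.9)] / 9.810 = 9.012 s.
Horizontal: R = v_x · t = 44.39 × 9.012 = 400 m.

400 m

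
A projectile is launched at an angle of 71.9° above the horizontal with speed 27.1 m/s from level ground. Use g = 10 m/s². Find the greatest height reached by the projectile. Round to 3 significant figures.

Vertical component of launch velocity: v_y = 27.1 sin 71.9° = 25.76 m/s.
At the highest point the vertical velocity is zero, so v_y² = 2 g h_max.
h_max = (25.76)² / (2 × 10) = 663.6 / 20.00 = 33.2 m.

33.2 m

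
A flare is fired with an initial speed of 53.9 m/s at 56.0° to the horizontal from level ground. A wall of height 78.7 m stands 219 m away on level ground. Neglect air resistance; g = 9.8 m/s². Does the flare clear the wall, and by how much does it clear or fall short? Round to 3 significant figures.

v_x = 53.9 cos 56.0° = 30.14 m/s; v_y0 = 53.9 sin 56.0° = 44.69 m/s.
Time to reach the wall: t = 219 / 30.14 = 7.266 s.
Height at that point: y = 44.69×7.266 − 4.900×7.266² = 66.02 m.
That is 78.7 − 66.02 = 12.7 m below the top of the wall, so the flare does not clear it.

No — it falls 12.7 m short of clearing the wall.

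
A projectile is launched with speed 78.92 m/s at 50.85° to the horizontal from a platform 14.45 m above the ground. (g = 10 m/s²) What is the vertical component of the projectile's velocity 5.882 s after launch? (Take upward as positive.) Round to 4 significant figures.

Initial vertical component: v_y0 = 78.92 sin 50.85° = 61.202 m/s.
v_y(t) = v_y0 − g t = 61.202 − 10 × 5.882 = 2.382 m/s.

2.382 m/s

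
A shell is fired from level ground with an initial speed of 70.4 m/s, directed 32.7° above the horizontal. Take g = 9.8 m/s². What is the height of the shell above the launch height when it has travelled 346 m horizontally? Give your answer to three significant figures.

v_x = 70.4 cos 32.7° = 59.24 m/s, v_y0 = 70.4 sin 32.7° = 38.03 m/s.
Time to reach x = 346 m: t = x / v_x = 346 / 59.24 = 5.841 s.
y = v_y0 t − ½ g t² = 38.03×5.841 − 4.900×5.841² = 55.0 m.

55.0 m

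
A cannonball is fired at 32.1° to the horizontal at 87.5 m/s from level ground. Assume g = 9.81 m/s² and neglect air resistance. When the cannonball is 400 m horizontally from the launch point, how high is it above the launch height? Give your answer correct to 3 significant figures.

108 m

v_x = 87.5 cos 32.1° = 74.12 m/s, v_y0 = 87.5 sin 32.1° = 46.50 m/s.
Time to reach x = 400 m: t = x / v_x = 400 / 74.12 = 5.397 s.
y = v_y0 t − ½ g t² = 46.50×5.397 − 4.905×5.397² = 108 m.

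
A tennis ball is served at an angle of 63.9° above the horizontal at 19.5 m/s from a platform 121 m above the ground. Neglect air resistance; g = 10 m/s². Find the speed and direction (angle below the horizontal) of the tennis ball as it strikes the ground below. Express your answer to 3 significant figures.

52.9 m/s at 80.7° below the horizontal

v_x = 19.5 cos 63.9° = 8.579 m/s (constant).
|v_y| at impact = √((17.51)² + 2×10×121) = 52.22 m/s.
Speed = √(8.579² + 52.22²) = 52.9 m/s; angle = arctan(52.22/8.579) = 80.7° below horizontal.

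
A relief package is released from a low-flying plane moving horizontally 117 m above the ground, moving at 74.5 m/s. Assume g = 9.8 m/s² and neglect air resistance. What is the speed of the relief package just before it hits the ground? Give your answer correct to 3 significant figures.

Fall time: t = √(2 × 117 / 9.8) = 4.886 s.
At impact: v_x = 74.5 m/s (unchanged), v_y = g t = 9.8 × 4.886 = 47.88 m/s.
Speed = √(v_x² + v_y²) = √(5550 + 2292) = 88.6 m/s.

88.6 m/s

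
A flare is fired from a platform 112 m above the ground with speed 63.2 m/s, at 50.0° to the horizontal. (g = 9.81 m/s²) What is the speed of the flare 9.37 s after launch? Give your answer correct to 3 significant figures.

59.5 m/s

v_x = 63.2 cos 50.0° = 40.62 m/s (constant).
v_y(t) = 63.2 sin 50.0° − g t = 48.41 − 9.81 × 9.37 = -43.51 m/s.
Speed = √(v_x² + v_y²) = √(1650 + 1893) = 59.5 m/s.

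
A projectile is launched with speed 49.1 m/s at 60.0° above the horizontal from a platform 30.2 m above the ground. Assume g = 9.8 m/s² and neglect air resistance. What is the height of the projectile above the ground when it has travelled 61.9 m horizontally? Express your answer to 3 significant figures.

106 m

v_x = 49.1 cos 60.0° = 24.55 m/s, v_y0 = 49.1 sin 60.0° = 42.52 m/s.
Time to reach x = 61.9 m: t = x / v_x = 61.9 / 24.55 = 2.521 s.
y = 30.2 + v_y0 t − ½ g t² = 30.2 + 42.52×2.521 − 4.900×2.521² = 106 m.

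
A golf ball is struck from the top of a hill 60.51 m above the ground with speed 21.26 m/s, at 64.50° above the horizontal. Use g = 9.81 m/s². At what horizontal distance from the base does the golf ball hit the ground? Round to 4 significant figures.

54.70 m

Components: v_x = 21.26 cos 64.50° = 9.1527 m/s, v_y = 21.26 sin 64.50° = 19.189 m/s.
Vertical: 0 = 60.51 + 19.189 t − ½(9.81) t² ⇒ 4.905 t² − 19.189 t − 60.51 = 0.
t = [19.189 + √(368.22 + 1187.2)] / 9.810 = 5.9763 s.
Horizontal: R = v_x · t = 9.1527 × 5.9763 = 54.70 m.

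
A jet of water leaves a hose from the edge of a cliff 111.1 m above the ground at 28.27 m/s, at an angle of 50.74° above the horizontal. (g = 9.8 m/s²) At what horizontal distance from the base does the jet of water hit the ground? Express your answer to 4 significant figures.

134.1 m

Components: v_x = 28.27 cos 50.74° = 17.890 m/s, v_y = 28.27 sin 50.74° = 21.889 m/s.
Vertical: 0 = 111.1 + 21.889 t − ½(9.8) t² ⇒ 4.900 t² − 21.889 t − 111.1 = 0.
t = [21.889 + √(479.13 + 2177.6)] / 9.800 = 7.4931 s.
Horizontal: R = v_x · t = 17.890 × 7.4931 = 134.1 m.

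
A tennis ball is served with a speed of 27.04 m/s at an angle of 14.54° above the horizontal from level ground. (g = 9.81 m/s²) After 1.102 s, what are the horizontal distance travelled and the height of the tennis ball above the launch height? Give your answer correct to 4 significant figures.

x = 28.84 m, y = 1.524 m

v_x = 27.04 cos 14.54° = 26.174 m/s; v_y0 = 27.04 sin 14.54° = 6.7885 m/s.
x = v_x t = 26.174 × 1.102 = 28.84 m.
y = v_y0 t − ½ g t² = 6.7885×1.102 − 4.905×1.102² = 1.524 m.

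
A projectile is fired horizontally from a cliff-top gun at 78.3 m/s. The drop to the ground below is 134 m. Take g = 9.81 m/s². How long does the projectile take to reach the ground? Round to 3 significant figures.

5.23 s

The horizontal speed doesn't affect the fall. With v_y0 = 0, h = ½ g t².
t = √(2 × 134 / 9.81) = √27.32 = 5.23 s.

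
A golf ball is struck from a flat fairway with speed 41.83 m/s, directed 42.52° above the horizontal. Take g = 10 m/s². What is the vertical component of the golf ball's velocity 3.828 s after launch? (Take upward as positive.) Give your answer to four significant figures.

Initial vertical component: v_y0 = 41.83 sin 42.52° = 28.271 m/s.
v_y(t) = v_y0 − g t = 28.271 − 10 × 3.828 = -10.01 m/s.

-10.01 m/s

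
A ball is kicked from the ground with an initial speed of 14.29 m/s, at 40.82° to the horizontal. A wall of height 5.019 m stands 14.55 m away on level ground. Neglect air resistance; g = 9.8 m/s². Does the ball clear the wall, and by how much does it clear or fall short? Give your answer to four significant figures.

No — it falls 1.321 m short of clearing the wall.

v_x = 14.29 cos 40.82° = 10.814 m/s; v_y0 = 14.29 sin 40.82° = 9.3412 m/s.
Time to reach the wall: t = 14.55 / 10.814 = 1.3455 s.
Height at that point: y = 9.3412×1.3455 − 4.900×1.3455² = 3.6978 m.
That is 5.019 − 3.6978 = 1.321 m below the top of the wall, so the ball does not clear it.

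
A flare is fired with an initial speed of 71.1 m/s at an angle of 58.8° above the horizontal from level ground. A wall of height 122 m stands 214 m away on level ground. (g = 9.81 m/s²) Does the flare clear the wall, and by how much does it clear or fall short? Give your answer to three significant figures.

Yes — it clears the wall by 65.8 m.

v_x = 71.1 cos 58.8° = 36.83 m/s; v_y0 = 71.1 sin 58.8° = 60.82 m/s.
Time to reach the wall: t = 214 / 36.83 = 5.810 s.
Height at that point: y = 60.82×5.810 − 4.905×5.810² = 187.8 m.
That is 187.8 − 122 = 65.8 m above the top of the wall, so the flare clears it.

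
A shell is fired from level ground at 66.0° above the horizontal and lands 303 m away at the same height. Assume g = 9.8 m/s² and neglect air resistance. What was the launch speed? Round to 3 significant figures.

On level ground, R = v₀² sin(2θ) / g, so v₀ = √(R g / sin 2θ).
sin(2 × 66.0°) = 0.7431.
v₀ = √(303 × 9.8 / 0.7431) = √3996 = 63.2 m/s.

63.2 m/s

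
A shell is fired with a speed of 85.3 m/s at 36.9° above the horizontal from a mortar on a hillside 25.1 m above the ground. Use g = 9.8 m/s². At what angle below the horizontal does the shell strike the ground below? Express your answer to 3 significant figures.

39.3°

v_x = 85.3 cos 36.9° = 68.21 m/s.
At impact |v_y| = √(v_y0² + 2 g h) = √(51.22² + 2×9.8×25.1) = 55.82 m/s.
Angle below horizontal = arctan(|v_y| / v_x) = arctan(55.82 / 68.21) = 39.3°.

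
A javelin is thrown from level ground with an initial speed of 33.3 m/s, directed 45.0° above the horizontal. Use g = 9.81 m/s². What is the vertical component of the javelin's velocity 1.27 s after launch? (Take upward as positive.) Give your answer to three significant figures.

11.1 m/s

Initial vertical component: v_y0 = 33.3 sin 45.0° = 23.55 m/s.
v_y(t) = v_y0 − g t = 23.55 − 9.81 × 1.27 = 11.1 m/s.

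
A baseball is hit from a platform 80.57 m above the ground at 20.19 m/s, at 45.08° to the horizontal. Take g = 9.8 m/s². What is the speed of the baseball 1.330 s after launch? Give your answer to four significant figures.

v_x = 20.19 cos 45.08° = 14.257 m/s (constant).
v_y(t) = 20.19 sin 45.08° − g t = 14.296 − 9.8 × 1.330 = 1.2620 m/s.
Speed = √(v_x² + v_y²) = √(203.26 + 1.5926) = 14.31 m/s.

14.31 m/s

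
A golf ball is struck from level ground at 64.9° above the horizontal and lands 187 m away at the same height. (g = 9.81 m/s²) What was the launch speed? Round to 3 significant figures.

48.9 m/s

On level ground, R = v₀² sin(2θ) / g, so v₀ = √(R g / sin 2θ).
sin(2 × 64.9°) = 0.7683.
v₀ = √(187 × 9.81 / 0.7683) = √2388 = 48.9 m/s.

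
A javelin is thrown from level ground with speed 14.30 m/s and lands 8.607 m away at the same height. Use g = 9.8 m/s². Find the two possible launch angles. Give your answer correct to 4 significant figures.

12.18° and 77.82°

Level-ground range: R = v₀² sin(2θ)/g ⇒ sin 2θ = R g / v₀² = 8.607×9.8/14.30² = 0.4125.
2θ = arcsin(0.4125) = 24.362° or 180° − 24.362° = 155.638°.
So θ = 12.18° or θ = 77.82°.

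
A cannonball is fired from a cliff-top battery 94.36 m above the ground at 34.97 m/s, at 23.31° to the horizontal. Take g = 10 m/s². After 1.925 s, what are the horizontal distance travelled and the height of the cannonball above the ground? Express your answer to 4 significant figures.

v_x = 34.97 cos 23.31° = 32.116 m/s; v_y0 = 34.97 sin 23.31° = 13.838 m/s.
x = v_x t = 32.116 × 1.925 = 61.82 m.
y = 94.36 + v_y0 t − ½ g t² = 102.5 m.

x = 61.82 m, y = 102.5 m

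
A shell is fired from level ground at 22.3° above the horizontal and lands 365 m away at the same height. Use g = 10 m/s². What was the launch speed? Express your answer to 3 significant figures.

72.1 m/s

On level ground, R = v₀² sin(2θ) / g, so v₀ = √(R g / sin 2θ).
sin(2 × 22.3°) = 0.7022.
v₀ = √(365 × 10 / 0.7022) = √5198 = 72.1 m/s.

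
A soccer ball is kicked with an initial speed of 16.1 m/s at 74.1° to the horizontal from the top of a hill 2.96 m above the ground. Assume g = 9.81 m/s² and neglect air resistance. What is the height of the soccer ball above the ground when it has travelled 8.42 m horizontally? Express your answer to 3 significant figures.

14.6 m

v_x = 16.1 cos 74.1° = 4.411 m/s, v_y0 = 16.1 sin 74.1° = 15.48 m/s.
Time to reach x = 8.42 m: t = x / v_x = 8.42 / 4.411 = 1.909 s.
y = 2.96 + v_y0 t − ½ g t² = 2.96 + 15.48×1.909 − 4.905×1.909² = 14.6 m.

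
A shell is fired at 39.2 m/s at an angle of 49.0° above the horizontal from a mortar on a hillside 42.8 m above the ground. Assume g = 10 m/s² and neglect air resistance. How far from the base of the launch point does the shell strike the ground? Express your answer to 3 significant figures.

Components: v_x = 39.2 cos 49.0° = 25.72 m/s, v_y = 39.2 sin 49.0° = 29.58 m/s.
Vertical: 0 = 42.8 + 29.58 t − ½(10) t² ⇒ 5.000 t² − 29.58 t − 42.8 = 0.
t = [29.58 + √(875.0 + 856.0)] / 10.00 = 7.119 s.
Horizontal: R = v_x · t = 25.72 × 7.119 = 183 m.

183 m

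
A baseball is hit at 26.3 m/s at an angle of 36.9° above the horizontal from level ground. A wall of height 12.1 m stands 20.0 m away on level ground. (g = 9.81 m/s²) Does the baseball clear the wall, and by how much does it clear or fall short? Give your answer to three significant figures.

No — it falls 1.52 m short of clearing the wall.

v_x = 26.3 cos 36.9° = 21.03 m/s; v_y0 = 26.3 sin 36.9° = 15.79 m/s.
Time to reach the wall: t = 20.0 / 21.03 = 0.9510 s.
Height at that point: y = 15.79×0.9510 − 4.905×0.9510² = 10.58 m.
That is 12.1 − 10.58 = 1.52 m below the top of the wall, so the baseball does not clear it.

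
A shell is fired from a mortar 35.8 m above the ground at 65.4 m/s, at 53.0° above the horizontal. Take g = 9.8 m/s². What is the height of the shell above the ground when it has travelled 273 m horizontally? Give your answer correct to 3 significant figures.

v_x = 65.4 cos 53.0° = 39.36 m/s, v_y0 = 65.4 sin 53.0° = 52.23 m/s.
Time to reach x = 273 m: t = x / v_x = 273 / 39.36 = 6.936 s.
y = 35.8 + v_y0 t − ½ g t² = 35.8 + 52.23×6.936 − 4.900×6.936² = 162 m.

162 m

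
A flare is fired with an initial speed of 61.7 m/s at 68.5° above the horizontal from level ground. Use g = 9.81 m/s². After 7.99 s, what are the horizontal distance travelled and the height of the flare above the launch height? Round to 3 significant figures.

x = 181 m, y = 146 m

v_x = 61.7 cos 68.5° = 22.61 m/s; v_y0 = 61.7 sin 68.5° = 57.41 m/s.
x = v_x t = 22.61 × 7.99 = 181 m.
y = v_y0 t − ½ g t² = 57.41×7.99 − 4.905×7.99² = 146 m.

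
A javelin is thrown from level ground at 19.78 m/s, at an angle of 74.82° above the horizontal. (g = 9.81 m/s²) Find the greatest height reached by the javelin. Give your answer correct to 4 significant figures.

Vertical component of launch velocity: v_y = 19.78 sin 74.82° = 19.090 m/s.
At the highest point the vertical velocity is zero, so v_y² = 2 g h_max.
h_max = (19.090)² / (2 × 9.81) = 364.43 / 19.62 = 18.57 m.

18.57 m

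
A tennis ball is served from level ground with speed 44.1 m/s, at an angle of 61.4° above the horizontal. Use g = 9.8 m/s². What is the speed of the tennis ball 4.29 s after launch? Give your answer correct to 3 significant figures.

v_x = 44.1 cos 61.4° = 21.11 m/s (constant).
v_y(t) = 44.1 sin 61.4° − g t = 38.72 − 9.8 × 4.29 = -3.322 m/s.
Speed = √(v_x² + v_y²) = √(445.6 + 11.04) = 21.4 m/s.

21.4 m/s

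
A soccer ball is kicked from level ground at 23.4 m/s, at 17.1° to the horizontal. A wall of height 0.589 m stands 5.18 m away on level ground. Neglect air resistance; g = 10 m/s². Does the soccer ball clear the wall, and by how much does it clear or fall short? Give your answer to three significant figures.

Yes — it clears the wall by 0.736 m.

v_x = 23.4 cos 17.1° = 22.37 m/s; v_y0 = 23.4 sin 17.1° = 6.881 m/s.
Time to reach the wall: t = 5.18 / 22.37 = 0.2316 s.
Height at that point: y = 6.881×0.2316 − 5.000×0.2316² = 1.325 m.
That is 1.325 − 0.589 = 0.736 m above the top of the wall, so the soccer ball clears it.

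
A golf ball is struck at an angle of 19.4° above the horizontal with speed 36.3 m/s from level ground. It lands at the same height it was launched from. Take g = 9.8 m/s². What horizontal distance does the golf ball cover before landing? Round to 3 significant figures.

84.3 m

Components: v_x = 36.3 cos 19.4° = 34.24 m/s, v_y = 36.3 sin 19.4° = 12.06 m/s.
Time of flight (same landing height): t = 2 v_y / g = 2 × 12.06 / 9.8 = 2.461 s.
Range: R = v_x · t = 34.24 × 2.461 = 84.3 m.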